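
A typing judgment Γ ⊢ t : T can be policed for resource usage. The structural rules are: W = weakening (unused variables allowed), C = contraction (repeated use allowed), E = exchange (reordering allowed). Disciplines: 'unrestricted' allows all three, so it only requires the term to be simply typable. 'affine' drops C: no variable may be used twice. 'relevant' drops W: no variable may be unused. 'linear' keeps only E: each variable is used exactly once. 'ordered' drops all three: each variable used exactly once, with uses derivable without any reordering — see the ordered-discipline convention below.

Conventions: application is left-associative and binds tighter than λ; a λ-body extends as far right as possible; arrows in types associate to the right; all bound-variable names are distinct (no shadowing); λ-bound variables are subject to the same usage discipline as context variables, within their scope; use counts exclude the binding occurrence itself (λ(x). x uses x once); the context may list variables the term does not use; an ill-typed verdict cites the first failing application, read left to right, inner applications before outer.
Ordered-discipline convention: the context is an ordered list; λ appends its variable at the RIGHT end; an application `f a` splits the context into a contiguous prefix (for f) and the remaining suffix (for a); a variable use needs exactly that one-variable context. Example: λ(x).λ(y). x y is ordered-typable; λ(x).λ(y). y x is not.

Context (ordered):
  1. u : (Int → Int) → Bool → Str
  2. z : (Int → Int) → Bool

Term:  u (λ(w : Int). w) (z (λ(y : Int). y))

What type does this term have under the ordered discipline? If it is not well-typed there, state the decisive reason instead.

term : Str
counts: u: 1×, z: 1×, w (λ-bound): 1×, y (λ-bound): 1×
use order (left to right): u, w, z, y
typing: well-typed at Str
across the five disciplines: ordered ✓; linear ✓; affine ✓; relevant ✓; unrestricted ✓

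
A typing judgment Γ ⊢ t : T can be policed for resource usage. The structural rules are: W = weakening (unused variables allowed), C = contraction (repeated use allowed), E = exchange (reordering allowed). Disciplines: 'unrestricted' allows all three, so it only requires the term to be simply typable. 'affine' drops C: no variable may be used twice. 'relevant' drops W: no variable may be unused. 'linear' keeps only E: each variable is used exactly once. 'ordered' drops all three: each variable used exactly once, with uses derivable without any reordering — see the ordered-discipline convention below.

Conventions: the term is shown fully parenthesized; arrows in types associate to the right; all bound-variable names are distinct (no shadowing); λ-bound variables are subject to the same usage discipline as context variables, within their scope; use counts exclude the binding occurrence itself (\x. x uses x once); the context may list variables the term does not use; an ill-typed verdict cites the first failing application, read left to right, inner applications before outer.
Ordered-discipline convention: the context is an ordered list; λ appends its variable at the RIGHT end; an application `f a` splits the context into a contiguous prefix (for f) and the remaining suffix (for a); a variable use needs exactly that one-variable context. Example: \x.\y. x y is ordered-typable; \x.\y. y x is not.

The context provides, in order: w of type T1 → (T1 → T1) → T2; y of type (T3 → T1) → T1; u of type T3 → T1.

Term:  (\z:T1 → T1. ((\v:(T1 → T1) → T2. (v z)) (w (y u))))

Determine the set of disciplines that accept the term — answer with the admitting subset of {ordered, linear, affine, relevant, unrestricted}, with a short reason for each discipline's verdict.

admitted in: linear, affine, relevant, unrestricted
use counts: w: 1×; y: 1×; u: 1×; z (bound): 1×; v (bound): 1×
order of uses: v, z, w, y, u
typing: well-typed at (T1 → T1) → T2
ordered ✗ (no contiguous prefix/suffix split fits v, z, w, y, u)
linear ✓ (w, y, u, z, v: one use apiece)
affine ✓ (at most one use each (w, y, u, z, v))
relevant ✓ (none of w, y, u, z, v goes unused)
unrestricted ✓ (typability at (T1 → T1) → T2 is all that's needed)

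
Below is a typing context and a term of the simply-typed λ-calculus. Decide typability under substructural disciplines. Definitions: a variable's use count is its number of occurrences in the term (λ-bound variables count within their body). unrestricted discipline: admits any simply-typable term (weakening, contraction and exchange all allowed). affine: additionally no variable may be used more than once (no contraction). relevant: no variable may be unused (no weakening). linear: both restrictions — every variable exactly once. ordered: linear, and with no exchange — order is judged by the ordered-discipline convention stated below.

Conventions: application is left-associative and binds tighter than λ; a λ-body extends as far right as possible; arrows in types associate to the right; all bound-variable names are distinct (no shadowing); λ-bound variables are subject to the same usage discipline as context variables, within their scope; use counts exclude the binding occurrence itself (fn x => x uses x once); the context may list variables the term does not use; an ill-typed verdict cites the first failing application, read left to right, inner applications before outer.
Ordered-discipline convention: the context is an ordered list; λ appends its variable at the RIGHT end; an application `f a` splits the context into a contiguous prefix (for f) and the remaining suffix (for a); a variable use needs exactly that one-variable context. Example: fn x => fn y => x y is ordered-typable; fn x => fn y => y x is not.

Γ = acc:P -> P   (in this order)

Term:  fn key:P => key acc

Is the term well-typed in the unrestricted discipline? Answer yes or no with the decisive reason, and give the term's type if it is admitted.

no — the type mismatch rejects it
usage: acc ×1, key [bound] ×1
uses in reading order: key, acc
typing: ill-typed: non-arrow in function slot: P
per-discipline verdicts: ordered ✗ | linear ✗ | affine ✗ | relevant ✗ | unrestricted ✗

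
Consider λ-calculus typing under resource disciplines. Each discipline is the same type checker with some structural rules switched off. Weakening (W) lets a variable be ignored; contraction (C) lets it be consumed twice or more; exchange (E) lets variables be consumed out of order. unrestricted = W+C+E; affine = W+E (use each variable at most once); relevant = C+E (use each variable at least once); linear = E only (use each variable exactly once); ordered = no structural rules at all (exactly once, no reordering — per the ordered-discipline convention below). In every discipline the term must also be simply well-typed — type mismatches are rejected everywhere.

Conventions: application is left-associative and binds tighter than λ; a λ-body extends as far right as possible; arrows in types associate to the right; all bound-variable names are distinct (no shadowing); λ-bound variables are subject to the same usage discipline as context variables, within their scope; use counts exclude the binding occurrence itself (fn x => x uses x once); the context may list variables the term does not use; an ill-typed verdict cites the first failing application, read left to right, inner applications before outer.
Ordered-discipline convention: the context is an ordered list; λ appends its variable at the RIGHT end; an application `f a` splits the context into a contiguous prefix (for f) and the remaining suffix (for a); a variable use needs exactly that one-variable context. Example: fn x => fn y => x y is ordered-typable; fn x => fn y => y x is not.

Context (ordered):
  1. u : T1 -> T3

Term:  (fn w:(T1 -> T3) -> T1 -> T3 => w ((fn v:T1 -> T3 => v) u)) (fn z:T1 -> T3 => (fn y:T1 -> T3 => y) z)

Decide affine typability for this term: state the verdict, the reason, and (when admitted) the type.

yes — at most one use each (u, w, v, z, y); term : T1 -> T3
variable uses: u ×1; w (bound) ×1; v (bound) ×1; z (bound) ×1; y (bound) ×1
use order (left to right): w, v, u, y, z
typing: well-typed — term : T1 -> T3
summary: ordered ✗, linear ✓, affine ✓, relevant ✓, unrestricted ✓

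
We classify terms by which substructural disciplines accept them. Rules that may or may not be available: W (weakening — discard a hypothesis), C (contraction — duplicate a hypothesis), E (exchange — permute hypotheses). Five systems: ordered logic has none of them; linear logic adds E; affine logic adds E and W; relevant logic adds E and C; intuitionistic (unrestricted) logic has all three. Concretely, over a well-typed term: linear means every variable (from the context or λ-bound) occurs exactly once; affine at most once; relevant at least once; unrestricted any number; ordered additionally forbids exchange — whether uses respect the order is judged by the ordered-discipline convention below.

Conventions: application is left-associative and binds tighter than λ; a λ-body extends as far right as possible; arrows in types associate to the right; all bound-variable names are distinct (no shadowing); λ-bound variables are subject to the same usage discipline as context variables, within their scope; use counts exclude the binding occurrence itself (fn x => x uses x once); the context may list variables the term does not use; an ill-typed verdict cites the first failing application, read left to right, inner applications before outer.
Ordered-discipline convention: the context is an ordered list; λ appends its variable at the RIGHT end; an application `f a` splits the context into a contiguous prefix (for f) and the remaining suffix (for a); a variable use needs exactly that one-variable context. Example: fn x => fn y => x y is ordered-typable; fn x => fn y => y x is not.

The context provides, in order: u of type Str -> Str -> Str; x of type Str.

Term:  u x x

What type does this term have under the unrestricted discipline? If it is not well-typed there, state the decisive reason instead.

term : Str
variable uses: u ×1; x ×2
left-to-right use order: u, x, x
typing: the term checks, with type Str
summary: ordered ✗ | linear ✗ | affine ✗ | relevant ✓ | unrestricted ✓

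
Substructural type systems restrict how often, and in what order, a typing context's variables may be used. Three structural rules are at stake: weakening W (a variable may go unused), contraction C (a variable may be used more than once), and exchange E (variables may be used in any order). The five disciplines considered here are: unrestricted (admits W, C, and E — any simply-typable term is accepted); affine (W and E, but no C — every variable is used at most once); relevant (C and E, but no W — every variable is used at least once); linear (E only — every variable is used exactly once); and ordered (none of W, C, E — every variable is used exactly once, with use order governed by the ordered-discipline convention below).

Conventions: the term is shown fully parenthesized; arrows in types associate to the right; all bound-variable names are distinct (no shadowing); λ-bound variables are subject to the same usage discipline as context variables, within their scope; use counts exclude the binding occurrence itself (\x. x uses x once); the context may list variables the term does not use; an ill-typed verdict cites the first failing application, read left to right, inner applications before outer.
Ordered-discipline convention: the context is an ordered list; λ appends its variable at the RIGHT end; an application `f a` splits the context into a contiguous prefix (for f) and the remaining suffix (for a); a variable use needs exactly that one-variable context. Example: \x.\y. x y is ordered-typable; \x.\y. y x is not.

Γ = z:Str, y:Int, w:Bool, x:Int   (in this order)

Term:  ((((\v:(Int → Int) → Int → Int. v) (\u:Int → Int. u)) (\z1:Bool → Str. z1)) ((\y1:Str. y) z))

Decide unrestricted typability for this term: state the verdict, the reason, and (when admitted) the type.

no — not simply typable
counts: z: 1×, y: 1×, w: 0×, x: 0×, v [bound]: 1×, u [bound]: 1×, z1 [bound]: 1×, y1 [bound]: 0×
order of uses: v, u, z1, y, z
typing: ill-typed: argument of type (Bool → Str) → Bool → Str where Int → Int is required
across the five disciplines: ordered ✗ | linear ✗ | affine ✗ | relevant ✗ | unrestricted ✗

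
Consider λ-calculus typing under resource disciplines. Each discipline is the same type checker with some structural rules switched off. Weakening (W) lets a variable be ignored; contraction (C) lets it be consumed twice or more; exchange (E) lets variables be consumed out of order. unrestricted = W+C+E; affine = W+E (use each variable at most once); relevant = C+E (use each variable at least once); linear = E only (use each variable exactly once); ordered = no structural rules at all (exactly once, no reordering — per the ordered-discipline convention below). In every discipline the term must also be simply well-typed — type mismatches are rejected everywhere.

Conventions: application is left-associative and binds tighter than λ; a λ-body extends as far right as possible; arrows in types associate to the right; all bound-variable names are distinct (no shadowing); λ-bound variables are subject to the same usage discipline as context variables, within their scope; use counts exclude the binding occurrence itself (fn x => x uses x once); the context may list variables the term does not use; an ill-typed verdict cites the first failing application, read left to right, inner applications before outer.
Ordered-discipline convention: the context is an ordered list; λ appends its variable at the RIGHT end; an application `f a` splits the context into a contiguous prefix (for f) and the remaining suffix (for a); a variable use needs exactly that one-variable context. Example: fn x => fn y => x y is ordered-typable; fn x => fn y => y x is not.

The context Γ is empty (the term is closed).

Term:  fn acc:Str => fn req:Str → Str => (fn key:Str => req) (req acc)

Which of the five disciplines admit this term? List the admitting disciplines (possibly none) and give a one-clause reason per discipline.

admitted by: unrestricted
use counts: acc (λ-bound): 1; req (λ-bound): 2; key (λ-bound): 0
order of uses: req, req, acc
typing: the term checks, with type Str → (Str → Str) → Str → Str
ordered: ✗, req ×2 used more than once (contraction); key never used (weakening)
linear: ✗, req ×2 used more than once (contraction); key never used (weakening)
affine: ✗, req ×2 used more than once (contraction)
relevant: ✗, key never used (weakening)
unrestricted: ✓, simply typable at Str → (Str → Str) → Str → Str; W, C, E all held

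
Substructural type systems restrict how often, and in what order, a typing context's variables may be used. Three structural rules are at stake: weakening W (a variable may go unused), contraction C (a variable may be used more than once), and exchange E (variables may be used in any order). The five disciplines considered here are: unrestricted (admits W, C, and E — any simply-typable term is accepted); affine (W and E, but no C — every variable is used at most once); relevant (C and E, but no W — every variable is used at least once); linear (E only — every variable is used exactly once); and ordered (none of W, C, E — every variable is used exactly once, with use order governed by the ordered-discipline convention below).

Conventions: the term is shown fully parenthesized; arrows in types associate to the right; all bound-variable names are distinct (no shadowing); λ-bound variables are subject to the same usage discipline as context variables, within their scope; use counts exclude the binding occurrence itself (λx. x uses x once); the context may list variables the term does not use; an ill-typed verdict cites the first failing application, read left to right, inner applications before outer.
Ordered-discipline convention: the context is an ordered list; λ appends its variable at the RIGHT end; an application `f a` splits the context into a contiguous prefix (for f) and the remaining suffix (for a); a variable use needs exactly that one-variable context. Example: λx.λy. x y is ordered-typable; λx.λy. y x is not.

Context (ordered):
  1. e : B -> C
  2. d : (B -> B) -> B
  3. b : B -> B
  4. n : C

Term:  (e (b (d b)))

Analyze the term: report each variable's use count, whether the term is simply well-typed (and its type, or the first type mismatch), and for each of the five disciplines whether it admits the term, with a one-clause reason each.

variable uses: e: 1×; d: 1×; b: 2×; n: 0×
order of uses: e, b, d, b
typing: the term checks, with type C
ordered: ✗, repeated use of b ×2; n left unused
linear: ✗, repeated use of b ×2; n left unused
affine: ✗, repeated use of b ×2
relevant: ✗, n left unused
unrestricted: ✓, typability at C is all that's needed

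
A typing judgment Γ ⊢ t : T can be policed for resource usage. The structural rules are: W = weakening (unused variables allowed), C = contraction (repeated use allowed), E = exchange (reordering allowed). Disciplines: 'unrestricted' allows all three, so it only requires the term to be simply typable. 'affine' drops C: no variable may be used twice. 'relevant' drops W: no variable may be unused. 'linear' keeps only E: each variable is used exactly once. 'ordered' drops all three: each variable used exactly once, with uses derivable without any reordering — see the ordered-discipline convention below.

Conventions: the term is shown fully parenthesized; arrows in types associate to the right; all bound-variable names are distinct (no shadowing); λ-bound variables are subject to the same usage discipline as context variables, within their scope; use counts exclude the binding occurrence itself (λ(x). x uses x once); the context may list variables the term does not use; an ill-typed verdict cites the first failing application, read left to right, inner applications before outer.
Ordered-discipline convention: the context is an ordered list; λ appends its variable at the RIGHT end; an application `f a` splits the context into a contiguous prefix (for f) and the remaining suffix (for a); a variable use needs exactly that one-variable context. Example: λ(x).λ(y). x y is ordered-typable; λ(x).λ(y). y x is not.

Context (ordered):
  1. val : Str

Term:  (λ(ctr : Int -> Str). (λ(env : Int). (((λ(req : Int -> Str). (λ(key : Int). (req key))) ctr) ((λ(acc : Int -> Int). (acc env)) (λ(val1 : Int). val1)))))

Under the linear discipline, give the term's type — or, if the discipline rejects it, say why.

not well-typed under linear — unused: val — weakening required
variable uses: val: 0; ctr [bound]: 1; env [bound]: 1; req [bound]: 1; key [bound]: 1; acc [bound]: 1; val1 [bound]: 1
uses in reading order: req, key, ctr, acc, env, val1
typing: well-typed — term : (Int -> Str) -> Int -> Str
per-discipline verdicts: ordered ✗; linear ✗; affine ✓; relevant ✗; unrestricted ✓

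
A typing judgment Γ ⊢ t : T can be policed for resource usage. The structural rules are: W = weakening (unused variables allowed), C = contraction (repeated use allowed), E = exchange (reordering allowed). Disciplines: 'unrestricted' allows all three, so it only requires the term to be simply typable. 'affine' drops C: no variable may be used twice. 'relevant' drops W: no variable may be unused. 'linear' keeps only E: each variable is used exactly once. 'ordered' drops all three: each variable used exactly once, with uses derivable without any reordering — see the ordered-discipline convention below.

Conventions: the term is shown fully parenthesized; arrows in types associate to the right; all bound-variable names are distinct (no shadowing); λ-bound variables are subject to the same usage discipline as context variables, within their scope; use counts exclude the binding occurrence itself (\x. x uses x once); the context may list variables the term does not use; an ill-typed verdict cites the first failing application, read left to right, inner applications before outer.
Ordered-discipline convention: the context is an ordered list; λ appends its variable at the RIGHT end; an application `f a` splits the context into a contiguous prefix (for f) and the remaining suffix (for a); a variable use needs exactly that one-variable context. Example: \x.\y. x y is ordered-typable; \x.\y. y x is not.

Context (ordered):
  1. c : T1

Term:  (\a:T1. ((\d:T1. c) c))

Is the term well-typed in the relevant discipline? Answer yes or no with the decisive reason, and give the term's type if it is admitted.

no — a, d never used (weakening)
counts: c: 2; a (bound): 0; d (bound): 0
order of uses: c, c
typing: well-typed at T1 -> T1
summary: ordered ✗, linear ✗, affine ✗, relevant ✗, unrestricted ✓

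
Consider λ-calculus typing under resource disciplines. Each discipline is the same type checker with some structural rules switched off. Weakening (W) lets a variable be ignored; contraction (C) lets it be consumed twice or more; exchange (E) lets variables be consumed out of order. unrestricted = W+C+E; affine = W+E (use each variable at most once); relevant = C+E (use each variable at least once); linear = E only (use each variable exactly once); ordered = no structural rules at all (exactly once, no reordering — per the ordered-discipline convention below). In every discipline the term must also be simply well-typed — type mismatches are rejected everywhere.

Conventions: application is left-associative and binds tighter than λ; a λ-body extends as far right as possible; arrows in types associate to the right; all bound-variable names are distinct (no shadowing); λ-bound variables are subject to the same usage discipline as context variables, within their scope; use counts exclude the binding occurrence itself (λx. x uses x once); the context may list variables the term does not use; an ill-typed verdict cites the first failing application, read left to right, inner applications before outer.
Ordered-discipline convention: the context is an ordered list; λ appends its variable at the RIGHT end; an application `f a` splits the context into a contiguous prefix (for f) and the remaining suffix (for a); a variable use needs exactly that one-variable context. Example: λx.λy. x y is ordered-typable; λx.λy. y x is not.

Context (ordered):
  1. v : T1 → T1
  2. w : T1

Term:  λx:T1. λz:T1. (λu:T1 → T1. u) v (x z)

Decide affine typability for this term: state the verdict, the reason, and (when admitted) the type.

no — not simply typable
counts: v=1, w=0, x (bound)=1, z (bound)=1, u (bound)=1
uses in reading order: u, v, x, z
typing: ill-typed: non-arrow in function slot: T1
all disciplines: ordered ✗; linear ✗; affine ✗; relevant ✗; unrestricted ✗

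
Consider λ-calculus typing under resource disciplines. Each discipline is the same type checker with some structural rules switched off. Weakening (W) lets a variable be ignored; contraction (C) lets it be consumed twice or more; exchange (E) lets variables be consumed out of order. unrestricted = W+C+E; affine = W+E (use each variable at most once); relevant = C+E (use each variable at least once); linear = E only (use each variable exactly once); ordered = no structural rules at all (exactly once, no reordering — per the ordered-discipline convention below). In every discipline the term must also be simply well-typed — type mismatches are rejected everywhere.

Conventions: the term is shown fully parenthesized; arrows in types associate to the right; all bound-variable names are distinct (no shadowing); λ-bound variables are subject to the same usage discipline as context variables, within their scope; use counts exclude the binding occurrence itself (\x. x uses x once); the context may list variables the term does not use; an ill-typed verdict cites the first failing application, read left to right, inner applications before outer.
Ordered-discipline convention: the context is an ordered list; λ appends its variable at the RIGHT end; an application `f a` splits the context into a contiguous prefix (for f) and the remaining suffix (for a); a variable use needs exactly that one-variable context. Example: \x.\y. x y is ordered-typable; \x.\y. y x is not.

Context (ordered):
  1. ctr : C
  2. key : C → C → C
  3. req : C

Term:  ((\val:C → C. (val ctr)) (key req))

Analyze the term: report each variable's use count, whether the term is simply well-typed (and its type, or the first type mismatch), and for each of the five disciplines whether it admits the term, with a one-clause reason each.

usage: ctr: 1; key: 1; req: 1; val [bound]: 1
use order (left to right): val, ctr, key, req
typing: ✓ — C
ordered: ✗, no ordered split (uses run val, ctr, key, req)
linear: ✓, ctr, key, req, val: one use apiece
affine: ✓, at most one use each (ctr, key, req, val)
relevant: ✓, at least one use each (ctr, key, req, val)
unrestricted: ✓, type-checks (C) and nothing is barred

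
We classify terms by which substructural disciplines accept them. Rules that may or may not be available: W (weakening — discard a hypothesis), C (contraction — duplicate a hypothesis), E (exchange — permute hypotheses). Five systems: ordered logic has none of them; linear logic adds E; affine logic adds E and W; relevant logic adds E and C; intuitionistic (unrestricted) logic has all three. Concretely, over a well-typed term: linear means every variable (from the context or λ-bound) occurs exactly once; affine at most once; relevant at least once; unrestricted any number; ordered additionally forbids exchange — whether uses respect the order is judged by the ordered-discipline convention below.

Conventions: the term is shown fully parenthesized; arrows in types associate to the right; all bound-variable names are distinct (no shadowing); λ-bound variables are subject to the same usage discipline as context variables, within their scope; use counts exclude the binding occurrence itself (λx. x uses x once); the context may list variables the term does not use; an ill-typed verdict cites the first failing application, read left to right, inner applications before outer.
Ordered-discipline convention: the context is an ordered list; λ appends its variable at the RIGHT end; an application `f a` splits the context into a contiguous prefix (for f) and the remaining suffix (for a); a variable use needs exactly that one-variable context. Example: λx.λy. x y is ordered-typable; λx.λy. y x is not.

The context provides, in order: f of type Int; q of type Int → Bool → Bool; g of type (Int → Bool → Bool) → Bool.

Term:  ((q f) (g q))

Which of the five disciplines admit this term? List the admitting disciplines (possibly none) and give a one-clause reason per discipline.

admitted by: relevant, unrestricted
variable uses: f ×1; q ×2; g ×1
left-to-right use order: q, f, g, q
typing: well-typed at Bool
ordered ✗ (repeated use of q ×2)
linear ✗ (repeated use of q ×2)
affine ✗ (repeated use of q ×2)
relevant ✓ (at least one use each (f, q, g))
unrestricted ✓ (type-checks (Bool) and nothing is barred)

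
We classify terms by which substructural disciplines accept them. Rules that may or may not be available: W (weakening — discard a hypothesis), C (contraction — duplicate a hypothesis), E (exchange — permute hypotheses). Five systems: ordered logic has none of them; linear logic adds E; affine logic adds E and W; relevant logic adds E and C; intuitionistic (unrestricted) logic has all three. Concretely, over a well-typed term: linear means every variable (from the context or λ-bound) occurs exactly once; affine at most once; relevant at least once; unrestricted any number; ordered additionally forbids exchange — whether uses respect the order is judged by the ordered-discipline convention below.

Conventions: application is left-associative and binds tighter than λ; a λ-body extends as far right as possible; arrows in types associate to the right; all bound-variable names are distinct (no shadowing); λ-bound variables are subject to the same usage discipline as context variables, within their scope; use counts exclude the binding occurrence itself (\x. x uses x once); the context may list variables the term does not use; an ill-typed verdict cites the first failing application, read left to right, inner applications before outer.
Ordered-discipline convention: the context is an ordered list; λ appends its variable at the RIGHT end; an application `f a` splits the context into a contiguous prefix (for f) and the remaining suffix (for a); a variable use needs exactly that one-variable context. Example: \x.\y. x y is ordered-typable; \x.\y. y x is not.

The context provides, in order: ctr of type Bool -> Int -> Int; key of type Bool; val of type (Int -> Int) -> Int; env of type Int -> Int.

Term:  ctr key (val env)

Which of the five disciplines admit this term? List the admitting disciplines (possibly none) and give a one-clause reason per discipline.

admitted in: ordered, linear, affine, relevant, unrestricted
usage: ctr ×1, key ×1, val ×1, env ×1
order of uses: ctr, key, val, env
typing: the term checks, with type Int
ordered: ✓, one use each (ctr, key, val, env); ordered split holds
linear: ✓, ctr, key, val, env: one use apiece
affine: ✓, ctr, key, val, env: no repeats, contraction unneeded
relevant: ✓, at least one use each (ctr, key, val, env)
unrestricted: ✓, typability at Int is all that's needed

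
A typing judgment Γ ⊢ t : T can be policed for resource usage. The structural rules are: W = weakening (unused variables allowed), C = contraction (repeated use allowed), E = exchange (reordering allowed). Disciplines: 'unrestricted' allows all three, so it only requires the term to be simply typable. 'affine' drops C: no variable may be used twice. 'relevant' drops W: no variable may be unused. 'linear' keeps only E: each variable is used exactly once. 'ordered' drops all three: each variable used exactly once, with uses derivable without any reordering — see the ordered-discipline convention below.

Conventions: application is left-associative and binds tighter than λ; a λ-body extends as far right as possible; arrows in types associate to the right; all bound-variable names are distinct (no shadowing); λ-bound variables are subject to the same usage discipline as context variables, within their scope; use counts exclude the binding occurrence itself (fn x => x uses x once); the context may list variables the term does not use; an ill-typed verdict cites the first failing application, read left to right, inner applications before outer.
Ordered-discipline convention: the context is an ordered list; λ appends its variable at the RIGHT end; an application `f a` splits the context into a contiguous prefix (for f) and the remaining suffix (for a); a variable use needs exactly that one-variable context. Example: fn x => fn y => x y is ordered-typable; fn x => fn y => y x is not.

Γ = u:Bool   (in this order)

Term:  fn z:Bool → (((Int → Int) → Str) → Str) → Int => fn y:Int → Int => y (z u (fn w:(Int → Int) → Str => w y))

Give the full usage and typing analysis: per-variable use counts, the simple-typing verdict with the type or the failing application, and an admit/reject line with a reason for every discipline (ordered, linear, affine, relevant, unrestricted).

variable uses: u: 1; z (λ-bound): 1; y (λ-bound): 2; w (λ-bound): 1
left-to-right use order: y, z, u, w, y
typing: well-typed at (Bool → (((Int → Int) → Str) → Str) → Int) → (Int → Int) → Int
ordered ✗ (needs contraction — y ×2)
linear ✗ (needs contraction — y ×2)
affine ✗ (needs contraction — y ×2)
relevant ✓ (u, z, y, w: all used, weakening unneeded)
unrestricted ✓ (type-checks ((Bool → (((Int → Int) → Str) → Str) → Int) → (Int → Int) → Int) and nothing is barred)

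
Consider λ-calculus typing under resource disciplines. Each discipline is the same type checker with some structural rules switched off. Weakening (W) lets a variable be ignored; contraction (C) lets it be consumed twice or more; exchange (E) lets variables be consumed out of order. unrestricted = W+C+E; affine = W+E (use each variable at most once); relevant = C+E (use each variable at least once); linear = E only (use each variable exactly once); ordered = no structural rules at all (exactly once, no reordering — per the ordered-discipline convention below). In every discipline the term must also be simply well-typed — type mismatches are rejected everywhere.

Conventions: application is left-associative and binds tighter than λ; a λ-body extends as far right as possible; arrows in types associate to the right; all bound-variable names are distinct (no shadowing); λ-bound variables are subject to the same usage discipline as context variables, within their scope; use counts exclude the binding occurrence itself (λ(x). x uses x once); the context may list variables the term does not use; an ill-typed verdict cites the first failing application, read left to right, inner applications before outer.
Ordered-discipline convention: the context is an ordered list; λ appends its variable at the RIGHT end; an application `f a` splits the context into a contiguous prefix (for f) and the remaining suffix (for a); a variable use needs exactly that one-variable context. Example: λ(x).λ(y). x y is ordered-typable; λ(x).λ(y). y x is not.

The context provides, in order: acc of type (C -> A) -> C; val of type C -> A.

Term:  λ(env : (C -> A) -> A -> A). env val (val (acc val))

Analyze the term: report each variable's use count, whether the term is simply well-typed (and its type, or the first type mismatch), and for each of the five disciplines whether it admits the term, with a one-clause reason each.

usage: acc: 1×; val: 3×; env (bound): 1×
use order (left to right): env, val, val, acc, val
typing: ✓ — ((C -> A) -> A -> A) -> A
ordered: ✗ — needs contraction — val ×3
linear: ✗ — needs contraction — val ×3
affine: ✗ — needs contraction — val ×3
relevant: ✓ — every one of acc, val, env appears
unrestricted: ✓ — well-typed at ((C -> A) -> A -> A) -> A; no restrictions here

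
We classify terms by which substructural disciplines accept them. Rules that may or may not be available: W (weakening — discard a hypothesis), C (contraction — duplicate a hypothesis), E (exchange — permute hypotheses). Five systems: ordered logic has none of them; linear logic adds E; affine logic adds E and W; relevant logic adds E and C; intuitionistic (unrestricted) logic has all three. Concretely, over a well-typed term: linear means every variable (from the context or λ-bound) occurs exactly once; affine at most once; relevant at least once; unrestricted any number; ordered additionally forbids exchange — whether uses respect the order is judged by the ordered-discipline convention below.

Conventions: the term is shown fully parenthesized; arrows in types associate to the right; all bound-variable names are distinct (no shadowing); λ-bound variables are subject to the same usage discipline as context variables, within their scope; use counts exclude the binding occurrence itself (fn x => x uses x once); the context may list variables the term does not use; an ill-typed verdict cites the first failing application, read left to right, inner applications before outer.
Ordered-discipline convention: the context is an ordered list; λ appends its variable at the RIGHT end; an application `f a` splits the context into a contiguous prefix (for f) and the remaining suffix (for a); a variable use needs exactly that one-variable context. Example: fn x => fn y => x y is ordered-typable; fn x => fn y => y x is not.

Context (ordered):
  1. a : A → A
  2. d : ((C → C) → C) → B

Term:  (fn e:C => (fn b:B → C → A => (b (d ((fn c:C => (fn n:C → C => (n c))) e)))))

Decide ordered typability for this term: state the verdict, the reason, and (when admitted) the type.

no — a left unused
variable uses: a: 0, d: 1, e (λ-bound): 1, b (λ-bound): 1, c (λ-bound): 1, n (λ-bound): 1
use order (left to right): b, d, n, c, e
typing: well-typed — term : C → (B → C → A) → C → A
across the five disciplines: ordered ✗; linear ✗; affine ✓; relevant ✗; unrestricted ✓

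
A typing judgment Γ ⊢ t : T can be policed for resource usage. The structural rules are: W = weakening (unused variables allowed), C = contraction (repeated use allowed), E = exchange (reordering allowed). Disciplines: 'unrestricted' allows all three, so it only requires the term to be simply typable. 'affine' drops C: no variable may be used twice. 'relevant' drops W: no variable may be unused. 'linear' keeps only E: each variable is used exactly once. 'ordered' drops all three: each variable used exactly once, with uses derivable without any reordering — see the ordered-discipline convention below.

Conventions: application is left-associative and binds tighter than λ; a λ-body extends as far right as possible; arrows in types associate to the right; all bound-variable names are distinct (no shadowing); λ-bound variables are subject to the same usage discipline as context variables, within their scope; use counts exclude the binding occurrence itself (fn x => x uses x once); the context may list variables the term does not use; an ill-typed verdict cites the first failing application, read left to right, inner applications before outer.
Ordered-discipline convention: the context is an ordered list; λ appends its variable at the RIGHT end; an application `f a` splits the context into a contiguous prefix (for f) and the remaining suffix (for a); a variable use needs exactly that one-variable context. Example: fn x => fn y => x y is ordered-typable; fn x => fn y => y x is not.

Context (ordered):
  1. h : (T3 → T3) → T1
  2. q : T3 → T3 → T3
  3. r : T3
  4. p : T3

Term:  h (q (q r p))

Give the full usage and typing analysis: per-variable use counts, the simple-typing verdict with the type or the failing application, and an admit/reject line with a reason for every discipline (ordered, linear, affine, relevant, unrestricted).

usage: h ×1, q ×2, r ×1, p ×1
order of uses: h, q, q, r, p
typing: well-typed — term : T1
ordered: ✗, needs contraction — q ×2
linear: ✗, needs contraction — q ×2
affine: ✗, needs contraction — q ×2
relevant: ✓, at least one use each (h, q, r, p)
unrestricted: ✓, well-typed at T1; no restrictions here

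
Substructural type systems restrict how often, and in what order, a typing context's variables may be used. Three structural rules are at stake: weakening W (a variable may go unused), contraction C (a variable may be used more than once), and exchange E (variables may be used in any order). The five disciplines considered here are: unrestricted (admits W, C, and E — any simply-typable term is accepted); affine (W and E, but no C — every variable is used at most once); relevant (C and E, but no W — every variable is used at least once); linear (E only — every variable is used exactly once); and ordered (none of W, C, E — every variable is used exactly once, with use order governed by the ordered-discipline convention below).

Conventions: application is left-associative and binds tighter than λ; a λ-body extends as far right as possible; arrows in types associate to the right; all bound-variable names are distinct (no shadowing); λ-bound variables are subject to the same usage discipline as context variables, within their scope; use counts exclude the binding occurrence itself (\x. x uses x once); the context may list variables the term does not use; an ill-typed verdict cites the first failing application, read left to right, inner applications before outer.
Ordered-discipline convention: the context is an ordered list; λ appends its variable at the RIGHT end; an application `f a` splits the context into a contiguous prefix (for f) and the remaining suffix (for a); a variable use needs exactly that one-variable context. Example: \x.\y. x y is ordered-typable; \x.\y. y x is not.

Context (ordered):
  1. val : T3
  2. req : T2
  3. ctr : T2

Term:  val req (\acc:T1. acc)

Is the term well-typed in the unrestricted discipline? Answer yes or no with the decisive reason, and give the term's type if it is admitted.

no — fails simple typing
counts: val=1, req=1, ctr=0, acc (λ-bound)=1
order of uses: val, req, acc
typing: ill-typed: can't apply a value of type T3
per-discipline verdicts: ordered ✗ · linear ✗ · affine ✗ · relevant ✗ · unrestricted ✗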